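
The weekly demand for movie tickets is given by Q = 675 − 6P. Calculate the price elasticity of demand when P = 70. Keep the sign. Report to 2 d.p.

At P = 70, Q = 255.
dQ/dP = −6.
ε = (dQ/dP)(P/Q) = (-6)(70/255).

-1.65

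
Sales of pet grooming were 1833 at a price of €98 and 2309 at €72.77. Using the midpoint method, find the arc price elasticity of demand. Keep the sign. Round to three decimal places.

-0.778

ΔQ = 2309 − 1833 = 476; ΔP = 72.77 − 98 = -25.23.
Midpoints: P̄ = 85.38, Q̄ = 2071.0.
ε = (ΔQ/ΔP)(P̄/Q̄) = (476/-25.23)(85.38/2071.0).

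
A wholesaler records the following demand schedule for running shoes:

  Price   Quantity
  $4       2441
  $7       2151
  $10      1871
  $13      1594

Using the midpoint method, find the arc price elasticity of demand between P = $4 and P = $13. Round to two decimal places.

-0.40

At P = 4, Q = 2441; at P = 13, Q = 1594.
ΔQ = -847, ΔP = 9. Midpoints: P̄ = 8.50, Q̄ = 2017.5.
ε = (ΔQ/ΔP)(P̄/Q̄) = (-847/9)(8.50/2017.5).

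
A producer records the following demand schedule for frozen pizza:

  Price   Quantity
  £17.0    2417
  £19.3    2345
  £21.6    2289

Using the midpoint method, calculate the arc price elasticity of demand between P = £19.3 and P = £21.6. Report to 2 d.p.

At P = 19.3, Q = 2345; at P = 21.6, Q = 2289.
ΔQ = -56, ΔP = 2.3. Midpoints: P̄ = 20.45, Q̄ = 2317.0.
ε = (ΔQ/ΔP)(P̄/Q̄) = (-56/2.3)(20.45/2317.0).

-0.21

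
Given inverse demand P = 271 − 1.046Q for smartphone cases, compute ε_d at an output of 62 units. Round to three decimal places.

At Q = 62, P = 271 − 1.046(62) = 206.15.
dP/dQ = −1.046, so dQ/dP = 1/(−1.046) = -0.956.
ε = (dQ/dP)(P/Q) = (-0.956)(206.15/62).

-3.179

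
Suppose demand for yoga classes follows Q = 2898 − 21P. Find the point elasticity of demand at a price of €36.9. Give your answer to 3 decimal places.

-0.365

At P = 36.9, Q = 2123.100.
dQ/dP = −21.
ε = (dQ/dP)(P/Q) = (-21)(36.9/2123.100).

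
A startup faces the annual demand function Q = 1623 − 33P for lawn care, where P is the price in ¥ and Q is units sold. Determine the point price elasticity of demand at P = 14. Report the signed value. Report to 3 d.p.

-0.398

At P = 14, Q = 1161.
dQ/dP = −33.
ε = (dQ/dP)(P/Q) = (-33)(14/1161).
|ε| < 1, so demand is inelastic at this price.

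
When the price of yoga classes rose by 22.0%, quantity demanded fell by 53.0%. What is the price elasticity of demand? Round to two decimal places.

ε = %ΔQ / %ΔP = (-53.0)/(22.0) = -2.409.

-2.41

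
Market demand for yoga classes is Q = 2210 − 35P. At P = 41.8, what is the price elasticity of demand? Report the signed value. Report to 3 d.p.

-1.959

At P = 41.8, Q = 747.
dQ/dP = −35.
ε = (dQ/dP)(P/Q) = (-35)(41.8/747).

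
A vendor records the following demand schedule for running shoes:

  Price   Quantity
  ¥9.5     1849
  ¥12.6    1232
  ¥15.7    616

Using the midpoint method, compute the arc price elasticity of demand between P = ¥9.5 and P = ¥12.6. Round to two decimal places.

-1.43

At P = 9.5, Q = 1849; at P = 12.6, Q = 1232.
ΔQ = -617, ΔP = 3.1. Midpoints: P̄ = 11.05, Q̄ = 1540.5.
ε = (ΔQ/ΔP)(P̄/Q̄) = (-617/3.1)(11.05/1540.5).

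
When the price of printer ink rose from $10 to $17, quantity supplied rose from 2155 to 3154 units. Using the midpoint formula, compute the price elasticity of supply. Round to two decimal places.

ΔQ = 3154 − 2155 = 999; ΔP = 17 − 10 = 7.
Midpoints: P̄ = 13.50, Q̄ = 2654.5.
ε_s = (ΔQ/ΔP)(P̄/Q̄) = (999/7)(13.50/2654.5).

0.73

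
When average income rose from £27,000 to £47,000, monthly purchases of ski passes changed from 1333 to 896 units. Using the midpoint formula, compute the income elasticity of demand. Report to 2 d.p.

ΔQ = -437, ΔI = 20000. Midpoints: Ī = 37,000, Q̄ = 1114.5.
ε_I = (ΔQ/ΔI)(Ī/Q̄) = (-437/20000)(37000/1114.5).
ε_I < 0, so the good is inferior.

-0.73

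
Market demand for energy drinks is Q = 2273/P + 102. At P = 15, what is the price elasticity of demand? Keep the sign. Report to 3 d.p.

-0.598

At P = 15, Q = 253.533.
dQ/dP = −2273/P² = -10.102.
ε = (dQ/dP)(P/Q) = (-10.102)(15/253.533).
|ε| < 1, so demand is inelastic at this price.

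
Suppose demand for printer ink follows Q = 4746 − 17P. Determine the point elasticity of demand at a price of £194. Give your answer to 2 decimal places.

-2.28

At P = 194, Q = 1448.
dQ/dP = −17.
ε = (dQ/dP)(P/Q) = (-17)(194/1448).
|ε| > 1, so demand is elastic at this price.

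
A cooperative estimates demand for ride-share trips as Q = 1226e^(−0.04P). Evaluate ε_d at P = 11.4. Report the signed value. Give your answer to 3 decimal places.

-0.456

At P = 11.4, Q = 777.056.
dQ/dP = −0.04·1226e^(−0.04P) = −0.04Q = -31.082.
ε = (dQ/dP)(P/Q) = (-31.082)(11.4/777.056).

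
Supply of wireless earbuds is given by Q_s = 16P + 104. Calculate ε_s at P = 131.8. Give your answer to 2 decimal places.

0.95

At P = 131.8, Q_s = 2212.80.
dQ_s/dP = 16.
ε_s = (dQ_s/dP)(P/Q_s) = (16)(131.8/2212.80).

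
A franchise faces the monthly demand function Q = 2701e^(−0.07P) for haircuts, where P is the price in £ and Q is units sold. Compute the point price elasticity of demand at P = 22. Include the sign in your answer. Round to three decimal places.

-1.540

At P = 22, Q = 579.043.
dQ/dP = −0.07·2701e^(−0.07P) = −0.07Q = -40.533.
ε = (dQ/dP)(P/Q) = (-40.533)(22/579.043).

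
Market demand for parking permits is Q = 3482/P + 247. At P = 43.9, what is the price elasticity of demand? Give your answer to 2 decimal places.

-0.24

At P = 43.9, Q = 326.317.
dQ/dP = −3482/P² = -1.807.
ε = (dQ/dP)(P/Q) = (-1.807)(43.9/326.317).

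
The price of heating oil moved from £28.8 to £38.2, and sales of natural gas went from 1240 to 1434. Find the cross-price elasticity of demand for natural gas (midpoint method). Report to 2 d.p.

ΔQ_x = 1434 − 1240 = 194; ΔP_y = 38.2 − 28.8 = 9.4.
Midpoints: P̄_y = 33.50, Q̄_x = 1337.0.
ε_xy = (ΔQ_x/ΔP_y)(P̄_y/Q̄_x) = (194/9.4)(33.50/1337.0).
ε_xy > 0, so the goods are substitutes.

0.52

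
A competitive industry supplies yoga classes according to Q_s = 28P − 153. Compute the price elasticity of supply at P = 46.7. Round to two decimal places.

At P = 46.7, Q_s = 1154.60.
dQ_s/dP = 28.
ε_s = (dQ_s/dP)(P/Q_s) = (28)(46.7/1154.60).

1.13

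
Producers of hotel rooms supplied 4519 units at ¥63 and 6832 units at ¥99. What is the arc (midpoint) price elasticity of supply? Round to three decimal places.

ΔQ = 6832 − 4519 = 2313; ΔP = 99 − 63 = 36.
Midpoints: P̄ = 81.00, Q̄ = 5675.5.
ε_s = (ΔQ/ΔP)(P̄/Q̄) = (2313/36)(81.00/5675.5).

0.917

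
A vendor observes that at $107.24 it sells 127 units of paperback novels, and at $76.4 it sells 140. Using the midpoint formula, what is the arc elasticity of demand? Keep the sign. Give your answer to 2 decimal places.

-0.29

ΔQ = 140 − 127 = 13; ΔP = 76.4 − 107.24 = -30.84.
Midpoints: P̄ = 91.82, Q̄ = 133.5.
ε = (ΔQ/ΔP)(P̄/Q̄) = (13/-30.84)(91.82/133.5).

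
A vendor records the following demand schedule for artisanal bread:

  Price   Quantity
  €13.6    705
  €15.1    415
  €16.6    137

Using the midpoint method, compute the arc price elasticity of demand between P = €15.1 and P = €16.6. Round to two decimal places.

-10.64

At P = 15.1, Q = 415; at P = 16.6, Q = 137.
ΔQ = -278, ΔP = 1.5. Midpoints: P̄ = 15.85, Q̄ = 276.0.
ε = (ΔQ/ΔP)(P̄/Q̄) = (-278/1.5)(15.85/276.0).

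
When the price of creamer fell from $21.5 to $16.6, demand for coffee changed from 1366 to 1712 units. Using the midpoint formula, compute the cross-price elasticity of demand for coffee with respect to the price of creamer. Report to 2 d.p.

ΔQ_x = 1712 − 1366 = 346; ΔP_y = 16.6 − 21.5 = -4.9.
Midpoints: P̄_y = 19.05, Q̄_x = 1539.0.
ε_xy = (ΔQ_x/ΔP_y)(P̄_y/Q̄_x) = (346/-4.9)(19.05/1539.0).

-0.87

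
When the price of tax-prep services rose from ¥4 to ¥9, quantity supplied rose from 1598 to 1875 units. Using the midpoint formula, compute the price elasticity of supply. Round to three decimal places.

0.207

ΔQ = 1875 − 1598 = 277; ΔP = 9 − 4 = 5.
Midpoints: P̄ = 6.50, Q̄ = 1736.5.
ε_s = (ΔQ/ΔP)(P̄/Q̄) = (277/5)(6.50/1736.5).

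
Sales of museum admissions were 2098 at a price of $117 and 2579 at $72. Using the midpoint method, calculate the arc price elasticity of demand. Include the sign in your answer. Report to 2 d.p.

-0.43

ΔQ = 2579 − 2098 = 481; ΔP = 72 − 117 = -45.
Midpoints: P̄ = 94.50, Q̄ = 2338.5.
ε = (ΔQ/ΔP)(P̄/Q̄) = (481/-45)(94.50/2338.5).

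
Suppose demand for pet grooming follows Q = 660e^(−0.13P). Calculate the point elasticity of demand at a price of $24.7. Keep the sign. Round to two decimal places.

At P = 24.7, Q = 26.609.
dQ/dP = −0.13·660e^(−0.13P) = −0.13Q = -3.459.
ε = (dQ/dP)(P/Q) = (-3.459)(24.7/26.609).
|ε| > 1, so demand is elastic at this price.

-3.21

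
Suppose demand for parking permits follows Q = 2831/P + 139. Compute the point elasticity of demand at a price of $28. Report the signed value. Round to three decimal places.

At P = 28, Q = 240.107.
dQ/dP = −2831/P² = -3.611.
ε = (dQ/dP)(P/Q) = (-3.611)(28/240.107).

-0.421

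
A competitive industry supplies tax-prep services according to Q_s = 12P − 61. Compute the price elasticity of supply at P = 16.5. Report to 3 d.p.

At P = 16.5, Q_s = 137.
dQ_s/dP = 12.
ε_s = (dQ_s/dP)(P/Q_s) = (12)(16.5/137).

1.445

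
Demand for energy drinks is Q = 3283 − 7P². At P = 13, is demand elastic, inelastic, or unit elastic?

elastic

Q = 2100, dQ/dP = -182.
ε = (dQ/dP)(P/Q) ≈ -1.127.
|ε| = 1.13 > 1.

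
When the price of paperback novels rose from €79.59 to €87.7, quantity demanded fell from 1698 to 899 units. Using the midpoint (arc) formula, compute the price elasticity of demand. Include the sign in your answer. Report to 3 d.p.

ΔQ = 899 − 1698 = -799; ΔP = 87.7 − 79.59 = 8.11.
Midpoints: P̄ = 83.65, Q̄ = 1298.5.
ε = (ΔQ/ΔP)(P̄/Q̄) = (-799/8.11)(83.65/1298.5).

-6.346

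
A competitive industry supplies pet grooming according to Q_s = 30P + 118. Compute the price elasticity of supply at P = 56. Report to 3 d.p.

0.934

At P = 56, Q_s = 1798.
dQ_s/dP = 30.
ε_s = (dQ_s/dP)(P/Q_s) = (30)(56/1798).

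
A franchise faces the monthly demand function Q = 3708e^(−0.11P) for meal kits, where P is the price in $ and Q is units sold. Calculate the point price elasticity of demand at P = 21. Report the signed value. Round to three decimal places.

-2.310

At P = 21, Q = 368.061.
dQ/dP = −0.11·3708e^(−0.11P) = −0.11Q = -40.487.
ε = (dQ/dP)(P/Q) = (-40.487)(21/368.061).
|ε| > 1, so demand is elastic at this price.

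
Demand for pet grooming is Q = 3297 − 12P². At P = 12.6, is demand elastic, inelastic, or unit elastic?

elastic

Q = 1391.880, dQ/dP = -302.400.
ε = (dQ/dP)(P/Q) ≈ -2.737.
|ε| = 2.74 > 1.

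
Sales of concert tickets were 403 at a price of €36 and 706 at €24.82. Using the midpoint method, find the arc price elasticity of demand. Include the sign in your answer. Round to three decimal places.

-1.486

ΔQ = 706 − 403 = 303; ΔP = 24.82 − 36 = -11.18.
Midpoints: P̄ = 30.41, Q̄ = 554.5.
ε = (ΔQ/ΔP)(P̄/Q̄) = (303/-11.18)(30.41/554.5).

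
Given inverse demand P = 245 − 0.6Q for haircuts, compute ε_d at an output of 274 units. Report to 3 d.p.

-0.490

At Q = 274, P = 245 − 0.6(274) = 80.60.
dP/dQ = −0.6, so dQ/dP = 1/(−0.6) = -1.667.
ε = (dQ/dP)(P/Q) = (-1.667)(80.60/274).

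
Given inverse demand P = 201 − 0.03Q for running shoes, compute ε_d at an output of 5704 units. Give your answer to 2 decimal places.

-0.17

At Q = 5704, P = 201 − 0.03(5704) = 29.88.
dP/dQ = −0.03, so dQ/dP = 1/(−0.03) = -33.333.
ε = (dQ/dP)(P/Q) = (-33.333)(29.88/5704).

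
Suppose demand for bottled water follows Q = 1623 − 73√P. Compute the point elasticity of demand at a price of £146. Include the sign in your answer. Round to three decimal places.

-0.595

At P = 146, Q = 740.938.
dQ/dP = −73/(2√P) = -3.021.
ε = (dQ/dP)(P/Q) = (-3.021)(146/740.938).
|ε| < 1, so demand is inelastic at this price.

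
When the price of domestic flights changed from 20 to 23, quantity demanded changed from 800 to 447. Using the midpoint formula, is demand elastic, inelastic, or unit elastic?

elastic

Arc ε ≈ -4.057.
|ε| = 4.06 > 1.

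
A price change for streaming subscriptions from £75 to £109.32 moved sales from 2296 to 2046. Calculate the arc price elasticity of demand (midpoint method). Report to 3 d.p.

ΔQ = 2046 − 2296 = -250; ΔP = 109.32 − 75 = 34.32.
Midpoints: P̄ = 92.16, Q̄ = 2171.0.
ε = (ΔQ/ΔP)(P̄/Q̄) = (-250/34.32)(92.16/2171.0).

-0.309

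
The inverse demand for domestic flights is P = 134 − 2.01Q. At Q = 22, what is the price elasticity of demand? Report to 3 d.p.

At Q = 22, P = 134 − 2.01(22) = 89.78.
dP/dQ = −2.01, so dQ/dP = 1/(−2.01) = -0.498.
ε = (dQ/dP)(P/Q) = (-0.498)(89.78/22).

-2.030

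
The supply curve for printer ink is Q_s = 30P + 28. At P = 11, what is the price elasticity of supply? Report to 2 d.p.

0.92

At P = 11, Q_s = 358.
dQ_s/dP = 30.
ε_s = (dQ_s/dP)(P/Q_s) = (30)(11/358).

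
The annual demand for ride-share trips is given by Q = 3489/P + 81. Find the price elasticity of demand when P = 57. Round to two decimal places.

At P = 57, Q = 142.211.
dQ/dP = −3489/P² = -1.074.
ε = (dQ/dP)(P/Q) = (-1.074)(57/142.211).

-0.43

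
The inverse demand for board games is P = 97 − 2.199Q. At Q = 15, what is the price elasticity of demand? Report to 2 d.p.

-1.94

At Q = 15, P = 97 − 2.199(15) = 64.02.
dP/dQ = −2.199, so dQ/dP = 1/(−2.199) = -0.455.
ε = (dQ/dP)(P/Q) = (-0.455)(64.02/15).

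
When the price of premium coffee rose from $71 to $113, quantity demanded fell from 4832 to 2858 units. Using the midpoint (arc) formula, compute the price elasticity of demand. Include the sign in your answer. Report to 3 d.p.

ΔQ = 2858 − 4832 = -1974; ΔP = 113 − 71 = 42.
Midpoints: P̄ = 92.00, Q̄ = 3845.0.
ε = (ΔQ/ΔP)(P̄/Q̄) = (-1974/42)(92.00/3845.0).

-1.125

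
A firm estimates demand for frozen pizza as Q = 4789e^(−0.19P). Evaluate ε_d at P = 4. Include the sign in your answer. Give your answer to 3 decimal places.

-0.760

At P = 4, Q = 2239.655.
dQ/dP = −0.19·4789e^(−0.19P) = −0.19Q = -425.534.
ε = (dQ/dP)(P/Q) = (-425.534)(4/2239.655).
|ε| < 1, so demand is inelastic at this price.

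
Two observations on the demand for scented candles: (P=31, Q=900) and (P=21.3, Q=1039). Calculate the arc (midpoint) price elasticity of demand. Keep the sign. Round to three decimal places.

ΔQ = 1039 − 900 = 139; ΔP = 21.3 − 31 = -9.7.
Midpoints: P̄ = 26.15, Q̄ = 969.5.
ε = (ΔQ/ΔP)(P̄/Q̄) = (139/-9.7)(26.15/969.5).

-0.387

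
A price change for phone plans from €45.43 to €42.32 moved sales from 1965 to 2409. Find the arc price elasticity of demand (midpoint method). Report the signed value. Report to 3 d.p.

ΔQ = 2409 − 1965 = 444; ΔP = 42.32 − 45.43 = -3.11.
Midpoints: P̄ = 43.88, Q̄ = 2187.0.
ε = (ΔQ/ΔP)(P̄/Q̄) = (444/-3.11)(43.88/2187.0).

-2.864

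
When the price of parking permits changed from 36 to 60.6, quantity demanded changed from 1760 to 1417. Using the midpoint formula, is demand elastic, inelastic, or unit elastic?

inelastic

Arc ε ≈ -0.424.
|ε| = 0.42 < 1.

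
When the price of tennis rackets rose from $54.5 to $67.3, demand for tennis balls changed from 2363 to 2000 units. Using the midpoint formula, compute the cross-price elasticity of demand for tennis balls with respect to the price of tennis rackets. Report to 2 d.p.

ΔQ_x = 2000 − 2363 = -363; ΔP_y = 67.3 − 54.5 = 12.8.
Midpoints: P̄_y = 60.90, Q̄_x = 2181.5.
ε_xy = (ΔQ_x/ΔP_y)(P̄_y/Q̄_x) = (-363/12.8)(60.90/2181.5).

-0.79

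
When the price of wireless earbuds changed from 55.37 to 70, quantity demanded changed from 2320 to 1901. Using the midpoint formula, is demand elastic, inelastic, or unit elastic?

inelastic

Arc ε ≈ -0.851.
|ε| = 0.85 < 1.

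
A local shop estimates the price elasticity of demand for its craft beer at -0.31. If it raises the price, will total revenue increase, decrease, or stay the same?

increase

|ε| = 0.31 < 1, so demand is inelastic. A price rise therefore raises total revenue.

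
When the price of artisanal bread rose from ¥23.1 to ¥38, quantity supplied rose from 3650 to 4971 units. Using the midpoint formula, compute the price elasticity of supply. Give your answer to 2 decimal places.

ΔQ = 4971 − 3650 = 1321; ΔP = 38 − 23.1 = 14.9.
Midpoints: P̄ = 30.55, Q̄ = 4310.5.
ε_s = (ΔQ/ΔP)(P̄/Q̄) = (1321/14.9)(30.55/4310.5).

0.63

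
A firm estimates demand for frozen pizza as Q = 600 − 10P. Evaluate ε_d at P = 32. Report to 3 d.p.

-1.143

At P = 32, Q = 280.
dQ/dP = −10.
ε = (dQ/dP)(P/Q) = (-10)(32/280).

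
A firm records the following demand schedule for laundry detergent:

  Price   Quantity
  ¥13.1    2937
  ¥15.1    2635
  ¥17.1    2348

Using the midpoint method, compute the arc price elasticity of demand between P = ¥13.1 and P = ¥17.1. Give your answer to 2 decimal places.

At P = 13.1, Q = 2937; at P = 17.1, Q = 2348.
ΔQ = -589, ΔP = 4.0. Midpoints: P̄ = 15.10, Q̄ = 2642.5.
ε = (ΔQ/ΔP)(P̄/Q̄) = (-589/4.0)(15.10/2642.5).

-0.84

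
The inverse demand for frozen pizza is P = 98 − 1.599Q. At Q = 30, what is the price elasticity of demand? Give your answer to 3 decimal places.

At Q = 30, P = 98 − 1.599(30) = 50.03.
dP/dQ = −1.599, so dQ/dP = 1/(−1.599) = -0.625.
ε = (dQ/dP)(P/Q) = (-0.625)(50.03/30).

-1.043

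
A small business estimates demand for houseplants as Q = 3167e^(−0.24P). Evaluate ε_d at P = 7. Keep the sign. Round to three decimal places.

At P = 7, Q = 590.246.
dQ/dP = −0.24·3167e^(−0.24P) = −0.24Q = -141.659.
ε = (dQ/dP)(P/Q) = (-141.659)(7/590.246).

-1.680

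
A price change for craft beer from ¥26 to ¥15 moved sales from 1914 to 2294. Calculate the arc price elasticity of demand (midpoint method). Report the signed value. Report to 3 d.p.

ΔQ = 2294 − 1914 = 380; ΔP = 15 − 26 = -11.
Midpoints: P̄ = 20.50, Q̄ = 2104.0.
ε = (ΔQ/ΔP)(P̄/Q̄) = (380/-11)(20.50/2104.0).

-0.337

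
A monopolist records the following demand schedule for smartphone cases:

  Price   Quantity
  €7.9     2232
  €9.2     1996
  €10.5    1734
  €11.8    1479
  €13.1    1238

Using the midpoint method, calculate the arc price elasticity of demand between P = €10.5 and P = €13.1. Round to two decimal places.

At P = 10.5, Q = 1734; at P = 13.1, Q = 1238.
ΔQ = -496, ΔP = 2.6. Midpoints: P̄ = 11.80, Q̄ = 1486.0.
ε = (ΔQ/ΔP)(P̄/Q̄) = (-496/2.6)(11.80/1486.0).

-1.51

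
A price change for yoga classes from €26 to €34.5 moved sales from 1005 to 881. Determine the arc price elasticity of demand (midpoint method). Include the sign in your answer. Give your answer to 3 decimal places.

ΔQ = 881 − 1005 = -124; ΔP = 34.5 − 26 = 8.5.
Midpoints: P̄ = 30.25, Q̄ = 943.0.
ε = (ΔQ/ΔP)(P̄/Q̄) = (-124/8.5)(30.25/943.0).

-0.468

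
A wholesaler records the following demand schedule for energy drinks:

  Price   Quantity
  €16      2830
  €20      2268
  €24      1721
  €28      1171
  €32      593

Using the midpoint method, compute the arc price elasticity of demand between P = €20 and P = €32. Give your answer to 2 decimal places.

-2.54

At P = 20, Q = 2268; at P = 32, Q = 593.
ΔQ = -1675, ΔP = 12. Midpoints: P̄ = 26.00, Q̄ = 1430.5.
ε = (ΔQ/ΔP)(P̄/Q̄) = (-1675/12)(26.00/1430.5).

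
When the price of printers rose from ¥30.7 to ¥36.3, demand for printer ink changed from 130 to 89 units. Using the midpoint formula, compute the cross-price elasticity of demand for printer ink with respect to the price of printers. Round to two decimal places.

-2.24

ΔQ_x = 89 − 130 = -41; ΔP_y = 36.3 − 30.7 = 5.6.
Midpoints: P̄_y = 33.50, Q̄_x = 109.5.
ε_xy = (ΔQ_x/ΔP_y)(P̄_y/Q̄_x) = (-41/5.6)(33.50/109.5).
ε_xy < 0, so the goods are complements.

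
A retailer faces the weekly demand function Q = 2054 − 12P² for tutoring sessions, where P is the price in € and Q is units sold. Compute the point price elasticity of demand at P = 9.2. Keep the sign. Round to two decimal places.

-1.96

At P = 9.2, Q = 1038.320.
dQ/dP = −24P = -220.800.
ε = (dQ/dP)(P/Q) = (-220.800)(9.2/1038.320).
|ε| > 1, so demand is elastic at this price.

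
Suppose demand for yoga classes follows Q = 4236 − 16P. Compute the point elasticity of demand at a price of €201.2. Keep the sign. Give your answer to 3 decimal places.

At P = 201.2, Q = 1016.800.
dQ/dP = −16.
ε = (dQ/dP)(P/Q) = (-16)(201.2/1016.800).
|ε| > 1, so demand is elastic at this price.

-3.166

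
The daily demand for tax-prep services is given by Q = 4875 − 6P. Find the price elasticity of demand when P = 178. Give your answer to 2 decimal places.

At P = 178, Q = 3807.
dQ/dP = −6.
ε = (dQ/dP)(P/Q) = (-6)(178/3807).

-0.28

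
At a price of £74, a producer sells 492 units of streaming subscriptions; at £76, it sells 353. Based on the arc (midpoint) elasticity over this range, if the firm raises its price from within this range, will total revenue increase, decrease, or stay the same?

Arc ε = (-139/2)(75.00/422.5) ≈ -12.337.
|ε| = 12.34 > 1, so demand is elastic. A price rise therefore reduces total revenue.

decrease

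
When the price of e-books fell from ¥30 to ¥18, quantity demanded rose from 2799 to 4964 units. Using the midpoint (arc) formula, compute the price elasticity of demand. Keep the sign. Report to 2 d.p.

ΔQ = 4964 − 2799 = 2165; ΔP = 18 − 30 = -12.
Midpoints: P̄ = 24.00, Q̄ = 3881.5.
ε = (ΔQ/ΔP)(P̄/Q̄) = (2165/-12)(24.00/3881.5).

-1.12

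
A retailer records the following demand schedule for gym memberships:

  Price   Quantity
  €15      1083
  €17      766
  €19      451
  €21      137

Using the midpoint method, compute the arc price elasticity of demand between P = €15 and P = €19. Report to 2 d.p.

At P = 15, Q = 1083; at P = 19, Q = 451.
ΔQ = -632, ΔP = 4. Midpoints: P̄ = 17.00, Q̄ = 767.0.
ε = (ΔQ/ΔP)(P̄/Q̄) = (-632/4)(17.00/767.0).

-3.50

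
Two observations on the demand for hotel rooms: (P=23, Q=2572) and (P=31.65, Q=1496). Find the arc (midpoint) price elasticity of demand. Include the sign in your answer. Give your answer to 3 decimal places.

ΔQ = 1496 − 2572 = -1076; ΔP = 31.65 − 23 = 8.65.
Midpoints: P̄ = 27.32, Q̄ = 2034.0.
ε = (ΔQ/ΔP)(P̄/Q̄) = (-1076/8.65)(27.32/2034.0).

-1.671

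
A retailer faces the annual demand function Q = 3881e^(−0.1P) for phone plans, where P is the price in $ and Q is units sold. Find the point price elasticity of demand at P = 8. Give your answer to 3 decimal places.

At P = 8, Q = 1743.846.
dQ/dP = −0.1·3881e^(−0.1P) = −0.1Q = -174.385.
ε = (dQ/dP)(P/Q) = (-174.385)(8/1743.846).

-0.800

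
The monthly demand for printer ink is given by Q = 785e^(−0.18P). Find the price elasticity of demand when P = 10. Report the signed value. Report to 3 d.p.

At P = 10, Q = 129.760.
dQ/dP = −0.18·785e^(−0.18P) = −0.18Q = -23.357.
ε = (dQ/dP)(P/Q) = (-23.357)(10/129.760).

-1.800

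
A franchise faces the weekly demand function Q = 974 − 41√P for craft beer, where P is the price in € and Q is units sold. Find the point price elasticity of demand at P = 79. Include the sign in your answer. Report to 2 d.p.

At P = 79, Q = 609.584.
dQ/dP = −41/(2√P) = -2.306.
ε = (dQ/dP)(P/Q) = (-2.306)(79/609.584).
|ε| < 1, so demand is inelastic at this price.

-0.30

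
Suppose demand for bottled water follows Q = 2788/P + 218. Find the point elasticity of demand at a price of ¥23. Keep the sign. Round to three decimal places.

At P = 23, Q = 339.217.
dQ/dP = −2788/P² = -5.270.
ε = (dQ/dP)(P/Q) = (-5.270)(23/339.217).

-0.357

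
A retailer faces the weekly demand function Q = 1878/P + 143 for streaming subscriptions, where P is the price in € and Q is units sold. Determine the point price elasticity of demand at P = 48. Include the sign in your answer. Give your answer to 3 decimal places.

At P = 48, Q = 182.125.
dQ/dP = −1878/P² = -0.815.
ε = (dQ/dP)(P/Q) = (-0.815)(48/182.125).
|ε| < 1, so demand is inelastic at this price.

-0.215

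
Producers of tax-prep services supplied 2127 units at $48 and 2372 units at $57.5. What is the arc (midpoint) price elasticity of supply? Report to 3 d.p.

0.605

ΔQ = 2372 − 2127 = 245; ΔP = 57.5 − 48 = 9.5.
Midpoints: P̄ = 52.75, Q̄ = 2249.5.
ε_s = (ΔQ/ΔP)(P̄/Q̄) = (245/9.5)(52.75/2249.5).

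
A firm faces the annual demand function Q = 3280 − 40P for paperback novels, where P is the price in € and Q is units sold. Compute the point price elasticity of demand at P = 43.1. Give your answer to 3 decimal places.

-1.108

At P = 43.1, Q = 1556.
dQ/dP = −40.
ε = (dQ/dP)(P/Q) = (-40)(43.1/1556).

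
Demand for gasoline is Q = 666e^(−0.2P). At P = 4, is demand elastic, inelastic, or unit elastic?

inelastic

Q = 299.253, dQ/dP = -59.851.
ε = (dQ/dP)(P/Q) ≈ -0.800.
|ε| = 0.80 < 1.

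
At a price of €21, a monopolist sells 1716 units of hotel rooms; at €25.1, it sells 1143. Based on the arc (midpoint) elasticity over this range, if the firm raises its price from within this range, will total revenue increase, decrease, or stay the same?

decrease

Arc ε = (-573/4.1)(23.05/1429.5) ≈ -2.253.
|ε| = 2.25 > 1, so demand is elastic. A price rise therefore reduces total revenue.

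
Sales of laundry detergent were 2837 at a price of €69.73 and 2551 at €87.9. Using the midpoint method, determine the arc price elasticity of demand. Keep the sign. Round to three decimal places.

ΔQ = 2551 − 2837 = -286; ΔP = 87.9 − 69.73 = 18.17.
Midpoints: P̄ = 78.81, Q̄ = 2694.0.
ε = (ΔQ/ΔP)(P̄/Q̄) = (-286/18.17)(78.81/2694.0).

-0.460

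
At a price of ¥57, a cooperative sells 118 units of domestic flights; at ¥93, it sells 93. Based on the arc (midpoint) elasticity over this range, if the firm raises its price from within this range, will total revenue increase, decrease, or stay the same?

Arc ε = (-25/36)(75.00/105.5) ≈ -0.494.
|ε| = 0.49 < 1, so demand is inelastic. A price rise therefore raises total revenue.

increase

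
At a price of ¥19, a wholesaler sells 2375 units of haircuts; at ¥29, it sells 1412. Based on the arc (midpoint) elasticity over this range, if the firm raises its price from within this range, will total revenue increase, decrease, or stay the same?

Arc ε = (-963/10)(24.00/1893.5) ≈ -1.221.
|ε| = 1.22 > 1, so demand is elastic. A price rise therefore reduces total revenue.

decrease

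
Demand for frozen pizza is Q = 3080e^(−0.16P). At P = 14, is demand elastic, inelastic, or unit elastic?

Q = 327.892, dQ/dP = -52.463.
ε = (dQ/dP)(P/Q) ≈ -2.240.
|ε| = 2.24 > 1.

elastic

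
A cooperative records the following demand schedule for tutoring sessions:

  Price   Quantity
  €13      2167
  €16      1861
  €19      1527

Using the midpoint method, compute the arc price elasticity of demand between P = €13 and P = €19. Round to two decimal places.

-0.92

At P = 13, Q = 2167; at P = 19, Q = 1527.
ΔQ = -640, ΔP = 6. Midpoints: P̄ = 16.00, Q̄ = 1847.0.
ε = (ΔQ/ΔP)(P̄/Q̄) = (-640/6)(16.00/1847.0).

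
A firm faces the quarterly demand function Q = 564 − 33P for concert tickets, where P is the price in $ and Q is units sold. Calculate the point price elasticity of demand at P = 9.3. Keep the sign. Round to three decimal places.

-1.194

At P = 9.3, Q = 257.100.
dQ/dP = −33.
ε = (dQ/dP)(P/Q) = (-33)(9.3/257.100).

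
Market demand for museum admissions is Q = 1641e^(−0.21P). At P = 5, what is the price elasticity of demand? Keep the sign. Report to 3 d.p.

-1.050

At P = 5, Q = 574.248.
dQ/dP = −0.21·1641e^(−0.21P) = −0.21Q = -120.592.
ε = (dQ/dP)(P/Q) = (-120.592)(5/574.248).
|ε| > 1, so demand is elastic at this price.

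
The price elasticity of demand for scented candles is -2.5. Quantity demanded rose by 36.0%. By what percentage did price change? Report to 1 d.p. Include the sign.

-14.4%

%ΔP ≈ %ΔQ / ε = (36.0%)/(-2.5) = -14.40%.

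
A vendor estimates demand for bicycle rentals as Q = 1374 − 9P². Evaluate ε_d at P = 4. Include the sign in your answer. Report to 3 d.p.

-0.234

At P = 4, Q = 1230.
dQ/dP = −18P = -72.
ε = (dQ/dP)(P/Q) = (-72)(4/1230).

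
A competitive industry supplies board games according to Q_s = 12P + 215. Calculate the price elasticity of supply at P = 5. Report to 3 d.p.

At P = 5, Q_s = 275.
dQ_s/dP = 12.
ε_s = (dQ_s/dP)(P/Q_s) = (12)(5/275).

0.218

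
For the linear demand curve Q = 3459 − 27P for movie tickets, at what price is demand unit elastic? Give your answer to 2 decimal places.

64.06

For linear demand Q = a − bP, ε = −bP/(a − bP). |ε| = 1 when bP = a − bP, i.e. P = a/(2b).
P = 3459/(2·27) = 3459/54 = 64.0556.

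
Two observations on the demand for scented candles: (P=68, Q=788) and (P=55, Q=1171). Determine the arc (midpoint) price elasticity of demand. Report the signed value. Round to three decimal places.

-1.850

ΔQ = 1171 − 788 = 383; ΔP = 55 − 68 = -13.
Midpoints: P̄ = 61.50, Q̄ = 979.5.
ε = (ΔQ/ΔP)(P̄/Q̄) = (383/-13)(61.50/979.5).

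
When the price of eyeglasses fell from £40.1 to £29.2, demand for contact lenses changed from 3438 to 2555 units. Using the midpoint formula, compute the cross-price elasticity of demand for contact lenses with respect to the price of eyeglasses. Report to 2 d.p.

0.94

ΔQ_x = 2555 − 3438 = -883; ΔP_y = 29.2 − 40.1 = -10.9.
Midpoints: P̄_y = 34.65, Q̄_x = 2996.5.
ε_xy = (ΔQ_x/ΔP_y)(P̄_y/Q̄_x) = (-883/-10.9)(34.65/2996.5).
ε_xy > 0, so the goods are substitutes.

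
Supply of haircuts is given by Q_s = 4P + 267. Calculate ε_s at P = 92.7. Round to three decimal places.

0.581

At P = 92.7, Q_s = 637.80.
dQ_s/dP = 4.
ε_s = (dQ_s/dP)(P/Q_s) = (4)(92.7/637.80).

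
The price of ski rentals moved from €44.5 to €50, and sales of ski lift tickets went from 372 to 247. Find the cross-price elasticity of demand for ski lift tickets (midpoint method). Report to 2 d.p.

ΔQ_x = 247 − 372 = -125; ΔP_y = 50 − 44.5 = 5.5.
Midpoints: P̄_y = 47.25, Q̄_x = 309.5.
ε_xy = (ΔQ_x/ΔP_y)(P̄_y/Q̄_x) = (-125/5.5)(47.25/309.5).

-3.47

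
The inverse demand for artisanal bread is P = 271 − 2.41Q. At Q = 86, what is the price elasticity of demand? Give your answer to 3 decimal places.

At Q = 86, P = 271 − 2.41(86) = 63.74.
dP/dQ = −2.41, so dQ/dP = 1/(−2.41) = -0.415.
ε = (dQ/dP)(P/Q) = (-0.415)(63.74/86).

-0.308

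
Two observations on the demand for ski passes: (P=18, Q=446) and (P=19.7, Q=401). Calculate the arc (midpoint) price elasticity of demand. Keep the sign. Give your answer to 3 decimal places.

ΔQ = 401 − 446 = -45; ΔP = 19.7 − 18 = 1.7.
Midpoints: P̄ = 18.85, Q̄ = 423.5.
ε = (ΔQ/ΔP)(P̄/Q̄) = (-45/1.7)(18.85/423.5).

-1.178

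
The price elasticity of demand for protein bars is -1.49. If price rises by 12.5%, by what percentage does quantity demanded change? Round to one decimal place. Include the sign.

-18.6%

%ΔQ ≈ ε × %ΔP = (-1.49)(12.5%) = -18.62%.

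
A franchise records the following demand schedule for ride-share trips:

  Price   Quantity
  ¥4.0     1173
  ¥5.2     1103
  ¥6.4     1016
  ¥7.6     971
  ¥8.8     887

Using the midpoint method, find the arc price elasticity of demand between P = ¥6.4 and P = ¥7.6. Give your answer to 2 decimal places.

At P = 6.4, Q = 1016; at P = 7.6, Q = 971.
ΔQ = -45, ΔP = 1.2. Midpoints: P̄ = 7.00, Q̄ = 993.5.
ε = (ΔQ/ΔP)(P̄/Q̄) = (-45/1.2)(7.00/993.5).

-0.26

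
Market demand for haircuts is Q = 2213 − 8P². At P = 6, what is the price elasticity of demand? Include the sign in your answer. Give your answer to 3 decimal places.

-0.299

At P = 6, Q = 1925.
dQ/dP = −16P = -96.
ε = (dQ/dP)(P/Q) = (-96)(6/1925).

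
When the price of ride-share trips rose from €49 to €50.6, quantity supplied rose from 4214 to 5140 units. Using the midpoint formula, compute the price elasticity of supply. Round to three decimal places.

ΔQ = 5140 − 4214 = 926; ΔP = 50.6 − 49 = 1.6.
Midpoints: P̄ = 49.80, Q̄ = 4677.0.
ε_s = (ΔQ/ΔP)(P̄/Q̄) = (926/1.6)(49.80/4677.0).

6.162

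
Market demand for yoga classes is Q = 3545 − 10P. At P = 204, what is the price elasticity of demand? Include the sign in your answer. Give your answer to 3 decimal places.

-1.355

At P = 204, Q = 1505.
dQ/dP = −10.
ε = (dQ/dP)(P/Q) = (-10)(204/1505).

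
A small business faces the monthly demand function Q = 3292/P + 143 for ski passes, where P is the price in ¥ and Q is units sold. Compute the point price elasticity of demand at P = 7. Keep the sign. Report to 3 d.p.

-0.767

At P = 7, Q = 613.286.
dQ/dP = −3292/P² = -67.184.
ε = (dQ/dP)(P/Q) = (-67.184)(7/613.286).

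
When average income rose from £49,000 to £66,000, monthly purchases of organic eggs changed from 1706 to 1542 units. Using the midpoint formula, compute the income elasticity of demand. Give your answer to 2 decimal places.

-0.34

ΔQ = -164, ΔI = 17000. Midpoints: Ī = 57,500, Q̄ = 1624.0.
ε_I = (ΔQ/ΔI)(Ī/Q̄) = (-164/17000)(57500/1624.0).
ε_I < 0, so the good is inferior.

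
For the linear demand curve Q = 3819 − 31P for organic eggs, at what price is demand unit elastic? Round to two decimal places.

For linear demand Q = a − bP, ε = −bP/(a − bP). |ε| = 1 when bP = a − bP, i.e. P = a/(2b).
P = 3819/(2·31) = 3819/62 = 61.5968.

61.60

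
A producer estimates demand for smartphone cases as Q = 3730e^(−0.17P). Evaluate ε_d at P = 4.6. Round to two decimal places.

At P = 4.6, Q = 1706.438.
dQ/dP = −0.17·3730e^(−0.17P) = −0.17Q = -290.094.
ε = (dQ/dP)(P/Q) = (-290.094)(4.6/1706.438).
|ε| < 1, so demand is inelastic at this price.

-0.78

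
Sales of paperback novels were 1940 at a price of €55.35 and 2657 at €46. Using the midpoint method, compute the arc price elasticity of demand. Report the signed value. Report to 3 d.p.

ΔQ = 2657 − 1940 = 717; ΔP = 46 − 55.35 = -9.35.
Midpoints: P̄ = 50.67, Q̄ = 2298.5.
ε = (ΔQ/ΔP)(P̄/Q̄) = (717/-9.35)(50.67/2298.5).

-1.691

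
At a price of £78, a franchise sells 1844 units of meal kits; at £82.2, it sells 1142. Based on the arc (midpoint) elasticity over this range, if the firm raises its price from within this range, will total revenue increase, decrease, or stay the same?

Arc ε = (-702/4.2)(80.10/1493.0) ≈ -8.967.
|ε| = 8.97 > 1, so demand is elastic. A price rise therefore reduces total revenue.

decrease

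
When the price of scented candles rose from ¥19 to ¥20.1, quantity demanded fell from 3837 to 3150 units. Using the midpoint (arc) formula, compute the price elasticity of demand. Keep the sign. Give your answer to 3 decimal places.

-3.495

ΔQ = 3150 − 3837 = -687; ΔP = 20.1 − 19 = 1.1.
Midpoints: P̄ = 19.55, Q̄ = 3493.5.
ε = (ΔQ/ΔP)(P̄/Q̄) = (-687/1.1)(19.55/3493.5).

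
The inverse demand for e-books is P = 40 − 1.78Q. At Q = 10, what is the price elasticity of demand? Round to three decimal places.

At Q = 10, P = 40 − 1.78(10) = 22.20.
dP/dQ = −1.78, so dQ/dP = 1/(−1.78) = -0.562.
ε = (dQ/dP)(P/Q) = (-0.562)(22.20/10).

-1.247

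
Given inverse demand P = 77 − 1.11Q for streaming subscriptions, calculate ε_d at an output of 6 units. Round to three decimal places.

At Q = 6, P = 77 − 1.11(6) = 70.34.
dP/dQ = −1.11, so dQ/dP = 1/(−1.11) = -0.901.
ε = (dQ/dP)(P/Q) = (-0.901)(70.34/6).

-10.562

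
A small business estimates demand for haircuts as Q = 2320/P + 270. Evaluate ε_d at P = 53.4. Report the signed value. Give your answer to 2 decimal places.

-0.14

At P = 53.4, Q = 313.446.
dQ/dP = −2320/P² = -0.814.
ε = (dQ/dP)(P/Q) = (-0.814)(53.4/313.446).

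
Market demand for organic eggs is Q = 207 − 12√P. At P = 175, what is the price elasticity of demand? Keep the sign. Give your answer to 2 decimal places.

-1.64

At P = 175, Q = 48.255.
dQ/dP = −12/(2√P) = -0.454.
ε = (dQ/dP)(P/Q) = (-0.454)(175/48.255).
|ε| > 1, so demand is elastic at this price.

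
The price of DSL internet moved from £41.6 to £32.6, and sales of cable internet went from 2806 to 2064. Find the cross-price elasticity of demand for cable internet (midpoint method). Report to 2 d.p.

ΔQ_x = 2064 − 2806 = -742; ΔP_y = 32.6 − 41.6 = -9.
Midpoints: P̄_y = 37.10, Q̄_x = 2435.0.
ε_xy = (ΔQ_x/ΔP_y)(P̄_y/Q̄_x) = (-742/-9)(37.10/2435.0).

1.26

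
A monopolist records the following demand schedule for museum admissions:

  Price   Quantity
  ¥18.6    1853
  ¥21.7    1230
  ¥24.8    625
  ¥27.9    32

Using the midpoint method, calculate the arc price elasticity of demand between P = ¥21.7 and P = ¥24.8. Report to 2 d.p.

-4.89

At P = 21.7, Q = 1230; at P = 24.8, Q = 625.
ΔQ = -605, ΔP = 3.1. Midpoints: P̄ = 23.25, Q̄ = 927.5.
ε = (ΔQ/ΔP)(P̄/Q̄) = (-605/3.1)(23.25/927.5).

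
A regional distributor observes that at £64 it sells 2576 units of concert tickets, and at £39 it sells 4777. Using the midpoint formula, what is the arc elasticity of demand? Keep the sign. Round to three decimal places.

ΔQ = 4777 − 2576 = 2201; ΔP = 39 − 64 = -25.
Midpoints: P̄ = 51.50, Q̄ = 3676.5.
ε = (ΔQ/ΔP)(P̄/Q̄) = (2201/-25)(51.50/3676.5).

-1.233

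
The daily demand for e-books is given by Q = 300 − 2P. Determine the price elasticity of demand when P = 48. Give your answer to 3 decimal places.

-0.471

At P = 48, Q = 204.
dQ/dP = −2.
ε = (dQ/dP)(P/Q) = (-2)(48/204).
|ε| < 1, so demand is inelastic at this price.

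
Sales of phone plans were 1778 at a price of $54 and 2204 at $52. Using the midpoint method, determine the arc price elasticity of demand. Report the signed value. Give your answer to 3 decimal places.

ΔQ = 2204 − 1778 = 426; ΔP = 52 − 54 = -2.
Midpoints: P̄ = 53.00, Q̄ = 1991.0.
ε = (ΔQ/ΔP)(P̄/Q̄) = (426/-2)(53.00/1991.0).

-5.670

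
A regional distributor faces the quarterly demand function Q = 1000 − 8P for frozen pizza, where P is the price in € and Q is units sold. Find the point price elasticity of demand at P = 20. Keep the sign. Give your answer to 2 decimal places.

At P = 20, Q = 840.
dQ/dP = −8.
ε = (dQ/dP)(P/Q) = (-8)(20/840).
|ε| < 1, so demand is inelastic at this price.

-0.19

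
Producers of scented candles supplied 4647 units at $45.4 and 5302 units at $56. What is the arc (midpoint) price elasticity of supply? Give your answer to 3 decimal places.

0.630

ΔQ = 5302 − 4647 = 655; ΔP = 56 − 45.4 = 10.6.
Midpoints: P̄ = 50.70, Q̄ = 4974.5.
ε_s = (ΔQ/ΔP)(P̄/Q̄) = (655/10.6)(50.70/4974.5).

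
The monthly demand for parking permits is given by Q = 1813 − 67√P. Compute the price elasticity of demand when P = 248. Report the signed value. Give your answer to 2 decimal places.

At P = 248, Q = 757.883.
dQ/dP = −67/(2√P) = -2.127.
ε = (dQ/dP)(P/Q) = (-2.127)(248/757.883).

-0.70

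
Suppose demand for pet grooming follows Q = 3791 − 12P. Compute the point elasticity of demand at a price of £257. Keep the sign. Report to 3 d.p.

-4.362

At P = 257, Q = 707.
dQ/dP = −12.
ε = (dQ/dP)(P/Q) = (-12)(257/707).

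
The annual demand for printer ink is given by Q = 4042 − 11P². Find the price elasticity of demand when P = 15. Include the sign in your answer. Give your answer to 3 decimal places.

At P = 15, Q = 1567.
dQ/dP = −22P = -330.
ε = (dQ/dP)(P/Q) = (-330)(15/1567).

-3.159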